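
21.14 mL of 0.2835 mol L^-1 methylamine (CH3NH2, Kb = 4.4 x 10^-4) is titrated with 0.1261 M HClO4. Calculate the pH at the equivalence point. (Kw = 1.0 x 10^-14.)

5.85

n(CH3NH2) = 0.2835 x 0.02114 = 0.005993 mol; V(HClO4) at equivalence = 0.005993/0.1261 = 0.04753 L.
At equivalence the base is fully converted to CH3NH3+; total volume = 0.06867 L, so [CH3NH3+] = 0.005993/0.06867 = 0.08728 M.
Ka(CH3NH3+) = Kw/Kb = 1.0e-14 / 4.4 x 10^-4 = 2.27e-11.
[H^+] = sqrt(Ka x [CH3NH3+]) = sqrt(2.27e-11 x 0.08728) = 1.41e-6 M.
pH = -log(1.41e-6) = 5.85.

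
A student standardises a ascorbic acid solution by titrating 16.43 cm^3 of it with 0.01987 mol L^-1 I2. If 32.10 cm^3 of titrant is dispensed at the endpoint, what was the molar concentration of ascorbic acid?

0.0388 M

n(I2) = 0.01987 x 0.03210 = 0.0006378 mol.
From the balanced equation, 1 mol I2 reacts with 1 mol ascorbic acid, so n(ascorbic acid) = 0.0006378 x 1/1 = 0.0006378 mol.
[ascorbic acid] = 0.0006378 / 0.01643 L = 0.0388 M.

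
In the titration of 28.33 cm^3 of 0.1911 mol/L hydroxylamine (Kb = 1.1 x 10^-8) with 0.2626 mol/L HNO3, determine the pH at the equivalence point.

n(NH2OH) = 0.1911 x 0.02833 = 0.005414 mol; V(HNO3) at equivalence = 0.005414/0.2626 = 0.02062 L.
At equivalence the base is fully converted to NH3OH+; total volume = 0.04895 L, so [NH3OH+] = 0.005414/0.04895 = 0.1106 M.
Ka(NH3OH+) = Kw/Kb = 1.0e-14 / 1.1 x 10^-8 = 9.09e-7.
[H^+] = sqrt(Ka x [NH3OH+]) = sqrt(9.09e-7 x 0.1106) = 0.000317 M.
pH = -log(0.000317) = 3.50.

3.50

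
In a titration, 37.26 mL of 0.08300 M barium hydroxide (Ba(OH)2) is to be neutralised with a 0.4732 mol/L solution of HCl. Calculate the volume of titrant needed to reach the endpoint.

n(Ba(OH)2) = 0.08300 mol/L x 0.03726 L = 0.003093 mol.
The neutralisation is 1 Ba(OH)2 : 2 HCl, so n(HCl) = 0.003093 x 2/1 = 0.006185 mol.
V(HCl) = 0.006185 / 0.4732 = 0.01307 L = 13.1 mL.

13.1 mL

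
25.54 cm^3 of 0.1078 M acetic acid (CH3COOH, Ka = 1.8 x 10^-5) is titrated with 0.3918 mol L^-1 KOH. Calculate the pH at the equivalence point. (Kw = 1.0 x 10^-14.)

n(CH3COOH) = 0.1078 x 0.02554 = 0.002753 mol; V(KOH) at equivalence = 0.002753/0.3918 = 0.007027 L.
At equivalence all the acid is converted to CH3COO-; total volume = 0.02554 + 0.007027 = 0.03257 L, so [CH3COO-] = 0.002753/0.03257 = 0.08454 M.
Kb = Kw/Ka = 1.0e-14 / 1.8 x 10^-5 = 5.56e-10.
[OH^-] = sqrt(Kb x [CH3COO-]) = sqrt(5.56e-10 x 0.08454) = 6.85e-6 M.
pOH = 5.16, so pH = 14.00 - 5.16 = 8.84.

8.84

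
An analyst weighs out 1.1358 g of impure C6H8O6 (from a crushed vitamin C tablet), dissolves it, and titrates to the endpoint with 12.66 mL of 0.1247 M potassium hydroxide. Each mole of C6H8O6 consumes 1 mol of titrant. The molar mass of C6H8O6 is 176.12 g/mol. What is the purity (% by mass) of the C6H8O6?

n(KOH) = 0.1247 x 0.01266 = 0.001579 mol.
n(C6H8O6) = 0.001579 / 1 = 0.001579 mol.
mass of C6H8O6 = 0.001579 x 176.12 = 0.2780 g.
% purity = 0.2780 / 1.1358 x 100 = 24.5%.

24.5%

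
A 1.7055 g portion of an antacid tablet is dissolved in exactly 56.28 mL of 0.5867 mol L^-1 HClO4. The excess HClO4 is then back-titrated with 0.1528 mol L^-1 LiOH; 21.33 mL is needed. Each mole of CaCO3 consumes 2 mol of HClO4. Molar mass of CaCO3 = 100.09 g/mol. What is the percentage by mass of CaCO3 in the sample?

87.3%

Total n(HClO4) added = 0.5867 x 0.05628 = 0.03302 mol.
n(LiOH) used = 0.1528 x 0.02133 = 0.003259 mol, which equals the excess n(HClO4).
So n(HClO4) consumed by the sample = 0.03302 - 0.003259 = 0.02976 mol.
n(CaCO3) = 0.02976 / 2 = 0.01488 mol.
mass CaCO3 = 0.01488 x 100.09 = 1.489 g, so %CaCO3 = 1.489/1.7055 x 100 = 87.3%.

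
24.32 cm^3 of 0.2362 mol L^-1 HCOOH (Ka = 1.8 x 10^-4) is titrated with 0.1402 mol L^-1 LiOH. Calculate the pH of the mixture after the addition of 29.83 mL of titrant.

Initial n(HCOOH) = 0.2362 x 0.02432 = 0.005744 mol.
n(LiOH) added = 0.1402 x 0.02983 = 0.004182 mol, converting that many moles of HCOOH to HCOO-.
Remaining n(HCOOH) = 0.001562 mol; n(HCOO-) = 0.004182 mol.
By Henderson-Hasselbalch, pH = pKa + log([A^-]/[HA]) = 3.74 + log(0.004182/0.001562) = 3.74 + (+0.43) = 4.17.

4.17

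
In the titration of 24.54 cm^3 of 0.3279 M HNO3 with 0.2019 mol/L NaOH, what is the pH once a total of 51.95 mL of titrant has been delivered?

n(acid) = 0.3279 x 0.02454 = 0.008047 mol; n(NaOH) added = 0.2019 x 0.05195 = 0.01049 mol.
Base is in excess by 0.01049 - 0.008047 = 0.002442 mol in a total volume of 0.07649 L.
[OH^-] = 0.002442/0.07649 = 0.03193 M, so pOH = 1.50 and pH = 14.00 - 1.50 = 12.50.

12.50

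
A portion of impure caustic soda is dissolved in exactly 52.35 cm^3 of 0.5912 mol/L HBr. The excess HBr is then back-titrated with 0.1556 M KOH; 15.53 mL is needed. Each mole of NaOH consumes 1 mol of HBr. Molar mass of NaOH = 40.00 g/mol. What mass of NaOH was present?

Total n(HBr) added = 0.5912 x 0.05235 = 0.03095 mol.
n(KOH) used = 0.1556 x 0.01553 = 0.002416 mol, which equals the excess n(HBr).
So n(HBr) consumed by the sample = 0.03095 - 0.002416 = 0.02853 mol.
n(NaOH) = 0.02853 / 1 = 0.02853 mol.
mass = 0.02853 mol x 40.00 g/mol = 1.14 g.

1.14 g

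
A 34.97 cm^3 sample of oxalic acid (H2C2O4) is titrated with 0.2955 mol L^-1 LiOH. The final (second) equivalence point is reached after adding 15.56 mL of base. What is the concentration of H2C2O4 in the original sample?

0.0657 M

n(LiOH) = 0.2955 x 0.01556 = 0.004598 mol.
At the final (second) equivalence point, 2 mol OH^- react per mol H2C2O4, so n(H2C2O4) = 0.004598 / 2 = 0.002299 mol.
[H2C2O4] = 0.002299 / 0.03497 L = 0.0657 M.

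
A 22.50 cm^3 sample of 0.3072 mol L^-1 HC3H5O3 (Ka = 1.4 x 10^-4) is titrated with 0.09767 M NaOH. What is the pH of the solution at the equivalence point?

n(HC3H5O3) = 0.3072 x 0.02250 = 0.006912 mol; V(NaOH) at equivalence = 0.006912/0.09767 = 0.07077 L.
At equivalence all the acid is converted to C3H5O3-; total volume = 0.02250 + 0.07077 = 0.09327 L, so [C3H5O3-] = 0.006912/0.09327 = 0.07411 M.
Kb = Kw/Ka = 1.0e-14 / 1.4 x 10^-4 = 7.14e-11.
[OH^-] = sqrt(Kb x [C3H5O3-]) = sqrt(7.14e-11 x 0.07411) = 2.30e-6 M.
pOH = 5.64, so pH = 14.00 - 5.64 = 8.36.

8.36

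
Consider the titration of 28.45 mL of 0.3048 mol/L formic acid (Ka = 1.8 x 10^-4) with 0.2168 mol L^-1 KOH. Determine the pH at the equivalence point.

8.42

n(HCOOH) = 0.3048 x 0.02845 = 0.008672 mol; V(KOH) at equivalence = 0.008672/0.2168 = 0.04000 L.
At equivalence all the acid is converted to HCOO-; total volume = 0.02845 + 0.04000 = 0.06845 L, so [HCOO-] = 0.008672/0.06845 = 0.1267 M.
Kb = Kw/Ka = 1.0e-14 / 1.8 x 10^-4 = 5.56e-11.
[OH^-] = sqrt(Kb x [HCOO-]) = sqrt(5.56e-11 x 0.1267) = 2.65e-6 M.
pOH = 5.58, so pH = 14.00 - 5.58 = 8.42.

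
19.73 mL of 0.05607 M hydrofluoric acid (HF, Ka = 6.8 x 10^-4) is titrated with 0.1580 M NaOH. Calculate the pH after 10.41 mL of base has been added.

12.25

n(acid) = 0.05607 x 0.01973 = 0.001106 mol; n(NaOH) added = 0.1580 x 0.01041 = 0.001645 mol.
Base is in excess by 0.001645 - 0.001106 = 0.0005385 mol in a total volume of 0.03014 L.
[OH^-] = 0.0005385/0.03014 = 0.01787 M, so pOH = 1.75 and pH = 14.00 - 1.75 = 12.25.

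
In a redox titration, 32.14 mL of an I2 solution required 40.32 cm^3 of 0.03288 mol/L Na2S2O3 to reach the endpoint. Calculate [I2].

0.0206 M

n(Na2S2O3) = 0.03288 x 0.04032 = 0.001326 mol.
From the balanced equation, 2 mol Na2S2O3 reacts with 1 mol I2, so n(I2) = 0.001326 x 1/2 = 0.0006629 mol.
[I2] = 0.0006629 / 0.03214 L = 0.0206 M.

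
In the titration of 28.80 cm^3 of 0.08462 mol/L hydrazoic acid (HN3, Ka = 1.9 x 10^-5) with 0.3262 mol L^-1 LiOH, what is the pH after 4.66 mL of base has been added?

Initial n(HN3) = 0.08462 x 0.02880 = 0.002437 mol.
n(LiOH) added = 0.3262 x 0.004660 = 0.001520 mol, converting that many moles of HN3 to N3-.
Remaining n(HN3) = 0.0009170 mol; n(N3-) = 0.001520 mol.
By Henderson-Hasselbalch, pH = pKa + log([A^-]/[HA]) = 4.72 + log(0.001520/0.0009170) = 4.72 + (+0.22) = 4.94.

4.94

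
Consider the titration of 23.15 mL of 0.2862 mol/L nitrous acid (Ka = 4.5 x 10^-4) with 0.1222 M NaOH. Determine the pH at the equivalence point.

n(HNO2) = 0.2862 x 0.02315 = 0.006626 mol; V(NaOH) at equivalence = 0.006626/0.1222 = 0.05422 L.
At equivalence all the acid is converted to NO2-; total volume = 0.02315 + 0.05422 = 0.07737 L, so [NO2-] = 0.006626/0.07737 = 0.08564 M.
Kb = Kw/Ka = 1.0e-14 / 4.5 x 10^-4 = 2.22e-11.
[OH^-] = sqrt(Kb x [NO2-]) = sqrt(2.22e-11 x 0.08564) = 1.38e-6 M.
pOH = 5.86, so pH = 14.00 - 5.86 = 8.14.

8.14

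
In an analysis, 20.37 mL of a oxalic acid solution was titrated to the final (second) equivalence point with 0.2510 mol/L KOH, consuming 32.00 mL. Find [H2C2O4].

0.197 M

n(KOH) = 0.2510 x 0.03200 = 0.008032 mol.
At the final (second) equivalence point, 2 mol OH^- react per mol H2C2O4, so n(H2C2O4) = 0.008032 / 2 = 0.004016 mol.
[H2C2O4] = 0.004016 / 0.02037 L = 0.197 M.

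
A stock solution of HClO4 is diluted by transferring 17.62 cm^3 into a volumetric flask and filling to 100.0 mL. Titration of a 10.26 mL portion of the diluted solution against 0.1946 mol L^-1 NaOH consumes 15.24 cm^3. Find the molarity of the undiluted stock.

1.64 M

n(NaOH) = 0.1946 x 0.01524 = 0.002966 mol.
n(HClO4) in the aliquot = 0.002966 mol.
[diluted HClO4] = 0.002966 / 0.01026 = 0.2891 M.
Dilution factor = 100.0/17.62 = 5.675, so [stock] = 0.2891 x 5.675 = 1.64 M.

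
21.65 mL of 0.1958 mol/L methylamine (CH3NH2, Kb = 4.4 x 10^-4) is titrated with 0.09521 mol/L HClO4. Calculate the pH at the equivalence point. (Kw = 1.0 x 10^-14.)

5.92

n(CH3NH2) = 0.1958 x 0.02165 = 0.004239 mol; V(HClO4) at equivalence = 0.004239/0.09521 = 0.04452 L.
At equivalence the base is fully converted to CH3NH3+; total volume = 0.06617 L, so [CH3NH3+] = 0.004239/0.06617 = 0.06406 M.
Ka(CH3NH3+) = Kw/Kb = 1.0e-14 / 4.4 x 10^-4 = 2.27e-11.
[H^+] = sqrt(Ka x [CH3NH3+]) = sqrt(2.27e-11 x 0.06406) = 1.21e-6 M.
pH = -log(1.21e-6) = 5.92.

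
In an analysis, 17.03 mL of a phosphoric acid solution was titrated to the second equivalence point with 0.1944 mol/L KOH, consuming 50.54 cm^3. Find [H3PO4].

n(KOH) = 0.1944 x 0.05054 = 0.009825 mol.
At the second equivalence point, 2 mol OH^- react per mol H3PO4, so n(H3PO4) = 0.009825 / 2 = 0.004912 mol.
[H3PO4] = 0.004912 / 0.01703 L = 0.288 M.

0.288 M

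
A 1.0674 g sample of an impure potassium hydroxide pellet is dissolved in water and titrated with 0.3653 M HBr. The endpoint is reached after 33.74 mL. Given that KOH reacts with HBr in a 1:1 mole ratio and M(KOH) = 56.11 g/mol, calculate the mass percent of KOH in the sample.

64.8%

n(HBr) = 0.3653 x 0.03374 = 0.01233 mol.
n(KOH) = 0.01233 / 1 = 0.01233 mol.
mass of KOH = 0.01233 x 56.11 = 0.6916 g.
% purity = 0.6916 / 1.0674 x 100 = 64.8%.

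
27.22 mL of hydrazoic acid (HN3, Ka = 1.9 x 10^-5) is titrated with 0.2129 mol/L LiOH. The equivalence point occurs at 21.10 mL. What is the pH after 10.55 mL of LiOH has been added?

10.55 mL is exactly half the equivalence volume (21.10/2), i.e. the half-equivalence point.
There, n(HA) = n(A^-), so pH = pKa = -log(1.9 x 10^-5) = 4.72.

4.72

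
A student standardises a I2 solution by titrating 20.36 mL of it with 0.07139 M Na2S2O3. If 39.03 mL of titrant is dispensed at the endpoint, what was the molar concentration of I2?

n(Na2S2O3) = 0.07139 x 0.03903 = 0.002786 mol.
From the balanced equation, 2 mol Na2S2O3 reacts with 1 mol I2, so n(I2) = 0.002786 x 1/2 = 0.001393 mol.
[I2] = 0.001393 / 0.02036 L = 0.0684 M.

0.0684 M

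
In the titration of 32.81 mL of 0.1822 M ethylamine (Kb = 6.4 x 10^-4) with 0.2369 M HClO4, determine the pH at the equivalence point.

5.90

n(C2H5NH2) = 0.1822 x 0.03281 = 0.005978 mol; V(HClO4) at equivalence = 0.005978/0.2369 = 0.02523 L.
At equivalence the base is fully converted to C2H5NH3+; total volume = 0.05804 L, so [C2H5NH3+] = 0.005978/0.05804 = 0.1030 M.
Ka(C2H5NH3+) = Kw/Kb = 1.0e-14 / 6.4 x 10^-4 = 1.56e-11.
[H^+] = sqrt(Ka x [C2H5NH3+]) = sqrt(1.56e-11 x 0.1030) = 1.27e-6 M.
pH = -log(1.27e-6) = 5.90.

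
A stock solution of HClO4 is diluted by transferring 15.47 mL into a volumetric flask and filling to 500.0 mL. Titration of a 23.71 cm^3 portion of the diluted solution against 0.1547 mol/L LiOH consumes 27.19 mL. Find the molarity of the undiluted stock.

n(LiOH) = 0.1547 x 0.02719 = 0.004206 mol.
n(HClO4) in the aliquot = 0.004206 mol.
[diluted HClO4] = 0.004206 / 0.02371 = 0.1774 M.
Dilution factor = 500.0/15.47 = 32.32, so [stock] = 0.1774 x 32.32 = 5.73 M.

5.73 M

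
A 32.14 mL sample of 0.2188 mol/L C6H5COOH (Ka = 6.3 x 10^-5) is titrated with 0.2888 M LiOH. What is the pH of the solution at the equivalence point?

8.65

n(C6H5COOH) = 0.2188 x 0.03214 = 0.007032 mol; V(LiOH) at equivalence = 0.007032/0.2888 = 0.02435 L.
At equivalence all the acid is converted to C6H5COO-; total volume = 0.03214 + 0.02435 = 0.05649 L, so [C6H5COO-] = 0.007032/0.05649 = 0.1245 M.
Kb = Kw/Ka = 1.0e-14 / 6.3 x 10^-5 = 1.59e-10.
[OH^-] = sqrt(Kb x [C6H5COO-]) = sqrt(1.59e-10 x 0.1245) = 4.45e-6 M.
pOH = 5.35, so pH = 14.00 - 5.35 = 8.65.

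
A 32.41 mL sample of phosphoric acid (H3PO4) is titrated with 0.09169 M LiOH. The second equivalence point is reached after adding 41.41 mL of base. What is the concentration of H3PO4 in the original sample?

0.0586 M

n(LiOH) = 0.09169 x 0.04141 = 0.003797 mol.
At the second equivalence point, 2 mol OH^- react per mol H3PO4, so n(H3PO4) = 0.003797 / 2 = 0.001898 mol.
[H3PO4] = 0.001898 / 0.03241 L = 0.0586 M.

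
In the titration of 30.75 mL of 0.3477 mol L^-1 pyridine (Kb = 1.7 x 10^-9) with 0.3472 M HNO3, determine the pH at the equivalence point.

n(C5H5N) = 0.3477 x 0.03075 = 0.01069 mol; V(HNO3) at equivalence = 0.01069/0.3472 = 0.03079 L.
At equivalence the base is fully converted to C5H5NH+; total volume = 0.06154 L, so [C5H5NH+] = 0.01069/0.06154 = 0.1737 M.
Ka(C5H5NH+) = Kw/Kb = 1.0e-14 / 1.7 x 10^-9 = 5.88e-6.
[H^+] = sqrt(Ka x [C5H5NH+]) = sqrt(5.88e-6 x 0.1737) = 0.00101 M.
pH = -log(0.00101) = 3.00.

3.00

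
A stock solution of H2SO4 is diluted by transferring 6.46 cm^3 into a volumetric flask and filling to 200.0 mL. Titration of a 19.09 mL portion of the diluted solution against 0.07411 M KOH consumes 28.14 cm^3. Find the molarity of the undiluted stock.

n(KOH) = 0.07411 x 0.02814 = 0.002085 mol.
n(H2SO4) in the aliquot = 0.002085 x 1/2 = 0.001043 mol.
[diluted H2SO4] = 0.001043 / 0.01909 = 0.05462 M.
Dilution factor = 200.0/6.460 = 30.96, so [stock] = 0.05462 x 30.96 = 1.69 M.

1.69 M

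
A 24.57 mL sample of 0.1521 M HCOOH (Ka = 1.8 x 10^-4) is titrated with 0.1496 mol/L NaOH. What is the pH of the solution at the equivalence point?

8.31

n(HCOOH) = 0.1521 x 0.02457 = 0.003737 mol; V(NaOH) at equivalence = 0.003737/0.1496 = 0.02498 L.
At equivalence all the acid is converted to HCOO-; total volume = 0.02457 + 0.02498 = 0.04955 L, so [HCOO-] = 0.003737/0.04955 = 0.07542 M.
Kb = Kw/Ka = 1.0e-14 / 1.8 x 10^-4 = 5.56e-11.
[OH^-] = sqrt(Kb x [HCOO-]) = sqrt(5.56e-11 x 0.07542) = 2.05e-6 M.
pOH = 5.69, so pH = 14.00 - 5.69 = 8.31.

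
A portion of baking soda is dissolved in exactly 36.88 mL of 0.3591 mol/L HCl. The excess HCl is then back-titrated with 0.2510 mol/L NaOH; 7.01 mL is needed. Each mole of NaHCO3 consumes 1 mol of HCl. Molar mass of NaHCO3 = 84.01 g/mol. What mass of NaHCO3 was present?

Total n(HCl) added = 0.3591 x 0.03688 = 0.01324 mol.
n(NaOH) used = 0.2510 x 0.007010 = 0.001760 mol, which equals the excess n(HCl).
So n(HCl) consumed by the sample = 0.01324 - 0.001760 = 0.01148 mol.
n(NaHCO3) = 0.01148 / 1 = 0.01148 mol.
mass = 0.01148 mol x 84.01 g/mol = 0.965 g.

0.965 g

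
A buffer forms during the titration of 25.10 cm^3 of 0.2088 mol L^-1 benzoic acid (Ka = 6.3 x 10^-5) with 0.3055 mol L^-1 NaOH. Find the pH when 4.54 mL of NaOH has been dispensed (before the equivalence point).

3.76

Initial n(C6H5COOH) = 0.2088 x 0.02510 = 0.005241 mol.
n(NaOH) added = 0.3055 x 0.004540 = 0.001387 mol, converting that many moles of C6H5COOH to C6H5COO-.
Remaining n(C6H5COOH) = 0.003854 mol; n(C6H5COO-) = 0.001387 mol.
By Henderson-Hasselbalch, pH = pKa + log([A^-]/[HA]) = 4.20 + log(0.001387/0.003854) = 4.20 + (-0.44) = 3.76.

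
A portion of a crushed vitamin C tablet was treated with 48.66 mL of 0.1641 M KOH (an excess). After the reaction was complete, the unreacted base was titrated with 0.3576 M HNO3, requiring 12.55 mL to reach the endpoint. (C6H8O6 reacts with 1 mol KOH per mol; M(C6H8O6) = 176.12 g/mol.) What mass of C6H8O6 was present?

Total n(KOH) added = 0.1641 x 0.04866 = 0.007985 mol.
n(HNO3) used = 0.3576 x 0.01255 = 0.004488 mol, which equals the excess n(KOH).
So n(KOH) consumed by the sample = 0.007985 - 0.004488 = 0.003497 mol.
n(C6H8O6) = 0.003497 / 1 = 0.003497 mol.
mass = 0.003497 mol x 176.12 g/mol = 0.616 g.

0.616 g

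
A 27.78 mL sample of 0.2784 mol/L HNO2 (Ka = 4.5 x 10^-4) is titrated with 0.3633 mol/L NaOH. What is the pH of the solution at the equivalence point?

8.27

n(HNO2) = 0.2784 x 0.02778 = 0.007734 mol; V(NaOH) at equivalence = 0.007734/0.3633 = 0.02129 L.
At equivalence all the acid is converted to NO2-; total volume = 0.02778 + 0.02129 = 0.04907 L, so [NO2-] = 0.007734/0.04907 = 0.1576 M.
Kb = Kw/Ka = 1.0e-14 / 4.5 x 10^-4 = 2.22e-11.
[OH^-] = sqrt(Kb x [NO2-]) = sqrt(2.22e-11 x 0.1576) = 1.87e-6 M.
pOH = 5.73, so pH = 14.00 - 5.73 = 8.27.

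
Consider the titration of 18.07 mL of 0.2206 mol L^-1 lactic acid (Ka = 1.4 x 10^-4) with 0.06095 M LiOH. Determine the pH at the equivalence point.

n(HC3H5O3) = 0.2206 x 0.01807 = 0.003986 mol; V(LiOH) at equivalence = 0.003986/0.06095 = 0.06540 L.
At equivalence all the acid is converted to C3H5O3-; total volume = 0.01807 + 0.06540 = 0.08347 L, so [C3H5O3-] = 0.003986/0.08347 = 0.04776 M.
Kb = Kw/Ka = 1.0e-14 / 1.4 x 10^-4 = 7.14e-11.
[OH^-] = sqrt(Kb x [C3H5O3-]) = sqrt(7.14e-11 x 0.04776) = 1.85e-6 M.
pOH = 5.73, so pH = 14.00 - 5.73 = 8.27.

8.27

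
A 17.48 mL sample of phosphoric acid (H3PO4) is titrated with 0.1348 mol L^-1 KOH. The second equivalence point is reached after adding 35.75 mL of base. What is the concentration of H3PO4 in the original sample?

0.138 M

n(KOH) = 0.1348 x 0.03575 = 0.004819 mol.
At the second equivalence point, 2 mol OH^- react per mol H3PO4, so n(H3PO4) = 0.004819 / 2 = 0.002410 mol.
[H3PO4] = 0.002410 / 0.01748 L = 0.138 M.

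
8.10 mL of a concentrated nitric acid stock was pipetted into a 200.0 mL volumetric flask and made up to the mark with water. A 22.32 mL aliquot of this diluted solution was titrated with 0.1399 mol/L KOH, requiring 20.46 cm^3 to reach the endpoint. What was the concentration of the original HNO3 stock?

n(KOH) = 0.1399 x 0.02046 = 0.002862 mol.
n(HNO3) in the aliquot = 0.002862 mol.
[diluted HNO3] = 0.002862 / 0.02232 = 0.1282 M.
Dilution factor = 200.0/8.100 = 24.69, so [stock] = 0.1282 x 24.69 = 3.17 M.

3.17 M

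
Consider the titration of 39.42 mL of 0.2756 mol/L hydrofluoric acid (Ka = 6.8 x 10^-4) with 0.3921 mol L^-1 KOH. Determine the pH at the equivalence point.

8.19

n(HF) = 0.2756 x 0.03942 = 0.01086 mol; V(KOH) at equivalence = 0.01086/0.3921 = 0.02771 L.
At equivalence all the acid is converted to F-; total volume = 0.03942 + 0.02771 = 0.06713 L, so [F-] = 0.01086/0.06713 = 0.1618 M.
Kb = Kw/Ka = 1.0e-14 / 6.8 x 10^-4 = 1.47e-11.
[OH^-] = sqrt(Kb x [F-]) = sqrt(1.47e-11 x 0.1618) = 1.54e-6 M.
pOH = 5.81, so pH = 14.00 - 5.81 = 8.19.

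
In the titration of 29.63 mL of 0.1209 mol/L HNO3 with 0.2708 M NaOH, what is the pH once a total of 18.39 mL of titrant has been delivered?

12.46

n(acid) = 0.1209 x 0.02963 = 0.003582 mol; n(NaOH) added = 0.2708 x 0.01839 = 0.004980 mol.
Base is in excess by 0.004980 - 0.003582 = 0.001398 mol in a total volume of 0.04802 L.
[OH^-] = 0.001398/0.04802 = 0.02911 M, so pOH = 1.54 and pH = 14.00 - 1.54 = 12.46.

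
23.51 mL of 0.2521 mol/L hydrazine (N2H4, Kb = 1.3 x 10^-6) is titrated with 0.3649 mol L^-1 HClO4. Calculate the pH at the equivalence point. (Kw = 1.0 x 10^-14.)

4.47

n(N2H4) = 0.2521 x 0.02351 = 0.005927 mol; V(HClO4) at equivalence = 0.005927/0.3649 = 0.01624 L.
At equivalence the base is fully converted to N2H5+; total volume = 0.03975 L, so [N2H5+] = 0.005927/0.03975 = 0.1491 M.
Ka(N2H5+) = Kw/Kb = 1.0e-14 / 1.3 x 10^-6 = 7.69e-9.
[H^+] = sqrt(Ka x [N2H5+]) = sqrt(7.69e-9 x 0.1491) = 3.39e-5 M.
pH = -log(3.39e-5) = 4.47.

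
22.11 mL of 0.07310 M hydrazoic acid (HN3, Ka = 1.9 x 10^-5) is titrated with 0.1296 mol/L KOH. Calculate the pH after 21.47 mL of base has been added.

n(acid) = 0.07310 x 0.02211 = 0.001616 mol; n(KOH) added = 0.1296 x 0.02147 = 0.002783 mol.
Base is in excess by 0.002783 - 0.001616 = 0.001166 mol in a total volume of 0.04358 L.
[OH^-] = 0.001166/0.04358 = 0.02676 M, so pOH = 1.57 and pH = 14.00 - 1.57 = 12.43.

12.43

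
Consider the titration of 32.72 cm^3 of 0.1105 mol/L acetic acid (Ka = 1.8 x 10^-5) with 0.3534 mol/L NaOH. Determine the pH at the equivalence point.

n(CH3COOH) = 0.1105 x 0.03272 = 0.003616 mol; V(NaOH) at equivalence = 0.003616/0.3534 = 0.01023 L.
At equivalence all the acid is converted to CH3COO-; total volume = 0.03272 + 0.01023 = 0.04295 L, so [CH3COO-] = 0.003616/0.04295 = 0.08418 M.
Kb = Kw/Ka = 1.0e-14 / 1.8 x 10^-5 = 5.56e-10.
[OH^-] = sqrt(Kb x [CH3COO-]) = sqrt(5.56e-10 x 0.08418) = 6.84e-6 M.
pOH = 5.17, so pH = 14.00 - 5.17 = 8.83.

8.83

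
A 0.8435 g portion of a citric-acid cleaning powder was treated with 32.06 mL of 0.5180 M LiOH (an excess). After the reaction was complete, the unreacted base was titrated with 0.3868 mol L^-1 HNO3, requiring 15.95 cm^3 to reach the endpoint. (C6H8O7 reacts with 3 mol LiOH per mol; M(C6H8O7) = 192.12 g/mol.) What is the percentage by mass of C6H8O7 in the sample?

79.2%

Total n(LiOH) added = 0.5180 x 0.03206 = 0.01661 mol.
n(HNO3) used = 0.3868 x 0.01595 = 0.006169 mol, which equals the excess n(LiOH).
So n(LiOH) consumed by the sample = 0.01661 - 0.006169 = 0.01044 mol.
n(C6H8O7) = 0.01044 / 3 = 0.003479 mol.
mass C6H8O7 = 0.003479 x 192.12 = 0.6684 g, so %C6H8O7 = 0.6684/0.8435 x 100 = 79.2%.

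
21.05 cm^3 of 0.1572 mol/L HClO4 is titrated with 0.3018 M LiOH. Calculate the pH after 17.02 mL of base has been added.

12.68

n(acid) = 0.1572 x 0.02105 = 0.003309 mol; n(LiOH) added = 0.3018 x 0.01702 = 0.005137 mol.
Base is in excess by 0.005137 - 0.003309 = 0.001828 mol in a total volume of 0.03807 L.
[OH^-] = 0.001828/0.03807 = 0.04801 M, so pOH = 1.32 and pH = 14.00 - 1.32 = 12.68.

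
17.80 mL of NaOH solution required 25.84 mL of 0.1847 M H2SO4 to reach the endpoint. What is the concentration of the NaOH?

n(H2SO4) delivered = 0.1847 x 0.02584 = 0.004773 mol.
The reaction is 2 NaOH + 1 H2SO4, so n(NaOH) = 0.004773 x 2/1 = 0.009545 mol.
[NaOH] = 0.009545 mol / 0.01780 L = 0.536 M.

0.536 M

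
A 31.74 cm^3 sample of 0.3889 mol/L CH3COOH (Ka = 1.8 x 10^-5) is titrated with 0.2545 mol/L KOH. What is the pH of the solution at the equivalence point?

8.97

n(CH3COOH) = 0.3889 x 0.03174 = 0.01234 mol; V(KOH) at equivalence = 0.01234/0.2545 = 0.04850 L.
At equivalence all the acid is converted to CH3COO-; total volume = 0.03174 + 0.04850 = 0.08024 L, so [CH3COO-] = 0.01234/0.08024 = 0.1538 M.
Kb = Kw/Ka = 1.0e-14 / 1.8 x 10^-5 = 5.56e-10.
[OH^-] = sqrt(Kb x [CH3COO-]) = sqrt(5.56e-10 x 0.1538) = 9.24e-6 M.
pOH = 5.03, so pH = 14.00 - 5.03 = 8.97.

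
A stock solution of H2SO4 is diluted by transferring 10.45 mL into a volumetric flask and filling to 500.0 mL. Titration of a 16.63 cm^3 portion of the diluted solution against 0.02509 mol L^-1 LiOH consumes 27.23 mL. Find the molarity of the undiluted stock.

0.983 M

n(LiOH) = 0.02509 x 0.02723 = 0.0006832 mol.
n(H2SO4) in the aliquot = 0.0006832 x 1/2 = 0.0003416 mol.
[diluted H2SO4] = 0.0003416 / 0.01663 = 0.02054 M.
Dilution factor = 500.0/10.45 = 47.85, so [stock] = 0.02054 x 47.85 = 0.983 M.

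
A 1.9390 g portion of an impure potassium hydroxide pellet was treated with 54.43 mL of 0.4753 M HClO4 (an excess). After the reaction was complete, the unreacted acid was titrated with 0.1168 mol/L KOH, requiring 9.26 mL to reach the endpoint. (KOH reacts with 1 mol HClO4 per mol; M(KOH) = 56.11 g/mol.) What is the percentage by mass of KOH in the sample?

Total n(HClO4) added = 0.4753 x 0.05443 = 0.02587 mol.
n(KOH) used = 0.1168 x 0.009260 = 0.001082 mol, which equals the excess n(HClO4).
So n(HClO4) consumed by the sample = 0.02587 - 0.001082 = 0.02479 mol.
n(KOH) = 0.02479 / 1 = 0.02479 mol.
mass KOH = 0.02479 x 56.11 = 1.391 g, so %KOH = 1.391/1.9390 x 100 = 71.7%.

71.7%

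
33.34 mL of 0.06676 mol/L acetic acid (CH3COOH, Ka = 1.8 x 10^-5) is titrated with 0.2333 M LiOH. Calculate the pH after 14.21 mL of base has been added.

n(acid) = 0.06676 x 0.03334 = 0.002226 mol; n(LiOH) added = 0.2333 x 0.01421 = 0.003315 mol.
Base is in excess by 0.003315 - 0.002226 = 0.001089 mol in a total volume of 0.04755 L.
[OH^-] = 0.001089/0.04755 = 0.02291 M, so pOH = 1.64 and pH = 14.00 - 1.64 = 12.36.

12.36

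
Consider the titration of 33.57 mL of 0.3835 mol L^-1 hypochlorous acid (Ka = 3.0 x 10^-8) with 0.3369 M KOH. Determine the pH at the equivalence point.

10.39

n(HClO) = 0.3835 x 0.03357 = 0.01287 mol; V(KOH) at equivalence = 0.01287/0.3369 = 0.03821 L.
At equivalence all the acid is converted to ClO-; total volume = 0.03357 + 0.03821 = 0.07178 L, so [ClO-] = 0.01287/0.07178 = 0.1793 M.
Kb = Kw/Ka = 1.0e-14 / 3.0 x 10^-8 = 3.33e-7.
[OH^-] = sqrt(Kb x [ClO-]) = sqrt(3.33e-7 x 0.1793) = 0.000245 M.
pOH = 3.61, so pH = 14.00 - 3.61 = 10.39.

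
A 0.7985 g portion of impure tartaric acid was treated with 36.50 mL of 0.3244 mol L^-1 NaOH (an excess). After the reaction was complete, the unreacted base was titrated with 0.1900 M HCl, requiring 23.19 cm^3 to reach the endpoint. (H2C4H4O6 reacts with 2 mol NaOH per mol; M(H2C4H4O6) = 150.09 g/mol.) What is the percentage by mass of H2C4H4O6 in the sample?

Total n(NaOH) added = 0.3244 x 0.03650 = 0.01184 mol.
n(HCl) used = 0.1900 x 0.02319 = 0.004406 mol, which equals the excess n(NaOH).
So n(NaOH) consumed by the sample = 0.01184 - 0.004406 = 0.007434 mol.
n(H2C4H4O6) = 0.007434 / 2 = 0.003717 mol.
mass H2C4H4O6 = 0.003717 x 150.09 = 0.5579 g, so %H2C4H4O6 = 0.5579/0.7985 x 100 = 69.9%.

69.9%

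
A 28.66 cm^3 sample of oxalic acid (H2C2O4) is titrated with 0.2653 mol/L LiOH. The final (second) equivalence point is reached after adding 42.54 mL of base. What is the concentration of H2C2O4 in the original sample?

n(LiOH) = 0.2653 x 0.04254 = 0.01129 mol.
At the final (second) equivalence point, 2 mol OH^- react per mol H2C2O4, so n(H2C2O4) = 0.01129 / 2 = 0.005643 mol.
[H2C2O4] = 0.005643 / 0.02866 L = 0.197 M.

0.197 M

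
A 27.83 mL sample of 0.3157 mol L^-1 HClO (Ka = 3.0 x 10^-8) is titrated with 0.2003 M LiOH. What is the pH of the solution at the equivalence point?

n(HClO) = 0.3157 x 0.02783 = 0.008786 mol; V(LiOH) at equivalence = 0.008786/0.2003 = 0.04386 L.
At equivalence all the acid is converted to ClO-; total volume = 0.02783 + 0.04386 = 0.07169 L, so [ClO-] = 0.008786/0.07169 = 0.1225 M.
Kb = Kw/Ka = 1.0e-14 / 3.0 x 10^-8 = 3.33e-7.
[OH^-] = sqrt(Kb x [ClO-]) = sqrt(3.33e-7 x 0.1225) = 0.000202 M.
pOH = 3.69, so pH = 14.00 - 3.69 = 10.31.

10.31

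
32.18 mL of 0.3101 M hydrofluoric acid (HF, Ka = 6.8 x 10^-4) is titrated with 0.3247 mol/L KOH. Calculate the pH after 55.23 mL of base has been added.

n(acid) = 0.3101 x 0.03218 = 0.009979 mol; n(KOH) added = 0.3247 x 0.05523 = 0.01793 mol.
Base is in excess by 0.01793 - 0.009979 = 0.007954 mol in a total volume of 0.08741 L.
[OH^-] = 0.007954/0.08741 = 0.09100 M, so pOH = 1.04 and pH = 14.00 - 1.04 = 12.96.

12.96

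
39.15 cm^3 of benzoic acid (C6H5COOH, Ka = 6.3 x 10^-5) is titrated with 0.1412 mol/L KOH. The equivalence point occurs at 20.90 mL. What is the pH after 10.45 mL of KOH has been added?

10.45 mL is exactly half the equivalence volume (20.90/2), i.e. the half-equivalence point.
There, n(HA) = n(A^-), so pH = pKa = -log(6.3 x 10^-5) = 4.20.

4.20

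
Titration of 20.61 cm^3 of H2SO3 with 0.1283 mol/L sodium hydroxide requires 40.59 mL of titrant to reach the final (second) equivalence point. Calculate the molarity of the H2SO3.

0.126 M

n(NaOH) = 0.1283 x 0.04059 = 0.005208 mol.
At the final (second) equivalence point, 2 mol OH^- react per mol H2SO3, so n(H2SO3) = 0.005208 / 2 = 0.002604 mol.
[H2SO3] = 0.002604 / 0.02061 L = 0.126 M.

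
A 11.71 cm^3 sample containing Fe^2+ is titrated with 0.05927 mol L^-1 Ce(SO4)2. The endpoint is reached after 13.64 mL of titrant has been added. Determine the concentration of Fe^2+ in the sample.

n(Ce(SO4)2) = 0.05927 x 0.01364 = 0.0008084 mol.
From the balanced equation, 1 mol Ce(SO4)2 reacts with 1 mol Fe^2+, so n(Fe^2+) = 0.0008084 x 1/1 = 0.0008084 mol.
[Fe^2+] = 0.0008084 / 0.01171 L = 0.0690 M.

0.0690 M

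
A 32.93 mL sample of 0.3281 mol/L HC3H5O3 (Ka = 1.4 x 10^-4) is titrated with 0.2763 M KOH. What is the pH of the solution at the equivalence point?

n(HC3H5O3) = 0.3281 x 0.03293 = 0.01080 mol; V(KOH) at equivalence = 0.01080/0.2763 = 0.03910 L.
At equivalence all the acid is converted to C3H5O3-; total volume = 0.03293 + 0.03910 = 0.07203 L, so [C3H5O3-] = 0.01080/0.07203 = 0.1500 M.
Kb = Kw/Ka = 1.0e-14 / 1.4 x 10^-4 = 7.14e-11.
[OH^-] = sqrt(Kb x [C3H5O3-]) = sqrt(7.14e-11 x 0.1500) = 3.27e-6 M.
pOH = 5.49, so pH = 14.00 - 5.49 = 8.51.

8.51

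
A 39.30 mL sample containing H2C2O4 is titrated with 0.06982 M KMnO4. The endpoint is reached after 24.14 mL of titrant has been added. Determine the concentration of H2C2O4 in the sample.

n(KMnO4) = 0.06982 x 0.02414 = 0.001685 mol.
From the balanced equation, 2 mol KMnO4 reacts with 5 mol H2C2O4, so n(H2C2O4) = 0.001685 x 5/2 = 0.004214 mol.
[H2C2O4] = 0.004214 / 0.03930 L = 0.107 M.

0.107 M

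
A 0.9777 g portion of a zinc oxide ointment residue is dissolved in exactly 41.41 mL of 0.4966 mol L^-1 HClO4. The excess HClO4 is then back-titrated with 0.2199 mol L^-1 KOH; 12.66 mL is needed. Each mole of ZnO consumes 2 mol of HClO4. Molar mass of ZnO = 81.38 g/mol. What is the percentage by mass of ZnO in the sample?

74.0%

Total n(HClO4) added = 0.4966 x 0.04141 = 0.02056 mol.
n(KOH) used = 0.2199 x 0.01266 = 0.002784 mol, which equals the excess n(HClO4).
So n(HClO4) consumed by the sample = 0.02056 - 0.002784 = 0.01778 mol.
n(ZnO) = 0.01778 / 2 = 0.008890 mol.
mass ZnO = 0.008890 x 81.38 = 0.7235 g, so %ZnO = 0.7235/0.9777 x 100 = 74.0%.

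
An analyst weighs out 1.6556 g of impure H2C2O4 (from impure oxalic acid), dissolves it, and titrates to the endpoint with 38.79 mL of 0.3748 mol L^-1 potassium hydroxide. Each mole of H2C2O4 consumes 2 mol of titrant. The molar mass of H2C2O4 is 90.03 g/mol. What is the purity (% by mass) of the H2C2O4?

39.5%

n(KOH) = 0.3748 x 0.03879 = 0.01454 mol.
n(H2C2O4) = 0.01454 / 2 = 0.007269 mol.
mass of H2C2O4 = 0.007269 x 90.03 = 0.6545 g.
% purity = 0.6545 / 1.6556 x 100 = 39.5%.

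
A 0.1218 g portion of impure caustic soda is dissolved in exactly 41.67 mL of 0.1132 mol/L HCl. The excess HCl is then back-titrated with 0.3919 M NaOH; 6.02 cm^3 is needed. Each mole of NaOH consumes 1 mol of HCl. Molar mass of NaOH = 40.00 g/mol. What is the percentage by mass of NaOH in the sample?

77.4%

Total n(HCl) added = 0.1132 x 0.04167 = 0.004717 mol.
n(NaOH) used = 0.3919 x 0.006020 = 0.002359 mol, which equals the excess n(HCl).
So n(HCl) consumed by the sample = 0.004717 - 0.002359 = 0.002358 mol.
n(NaOH) = 0.002358 / 1 = 0.002358 mol.
mass NaOH = 0.002358 x 40.00 = 0.09431 g, so %NaOH = 0.09431/0.1218 x 100 = 77.4%.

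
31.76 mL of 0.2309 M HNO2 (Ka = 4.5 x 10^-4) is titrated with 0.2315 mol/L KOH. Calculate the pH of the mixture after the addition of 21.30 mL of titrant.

Initial n(HNO2) = 0.2309 x 0.03176 = 0.007333 mol.
n(KOH) added = 0.2315 x 0.02130 = 0.004931 mol, converting that many moles of HNO2 to NO2-.
Remaining n(HNO2) = 0.002402 mol; n(NO2-) = 0.004931 mol.
By Henderson-Hasselbalch, pH = pKa + log([A^-]/[HA]) = 3.35 + log(0.004931/0.002402) = 3.35 + (+0.31) = 3.66.

3.66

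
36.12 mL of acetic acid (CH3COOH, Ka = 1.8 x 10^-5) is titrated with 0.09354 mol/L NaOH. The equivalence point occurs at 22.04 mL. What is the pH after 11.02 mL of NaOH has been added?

11.02 mL is exactly half the equivalence volume (22.04/2), i.e. the half-equivalence point.
There, n(HA) = n(A^-), so pH = pKa = -log(1.8 x 10^-5) = 4.74.

4.74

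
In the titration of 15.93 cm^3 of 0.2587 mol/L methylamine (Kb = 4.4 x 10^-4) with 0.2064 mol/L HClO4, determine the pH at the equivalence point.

5.79

n(CH3NH2) = 0.2587 x 0.01593 = 0.004121 mol; V(HClO4) at equivalence = 0.004121/0.2064 = 0.01997 L.
At equivalence the base is fully converted to CH3NH3+; total volume = 0.03590 L, so [CH3NH3+] = 0.004121/0.03590 = 0.1148 M.
Ka(CH3NH3+) = Kw/Kb = 1.0e-14 / 4.4 x 10^-4 = 2.27e-11.
[H^+] = sqrt(Ka x [CH3NH3+]) = sqrt(2.27e-11 x 0.1148) = 1.62e-6 M.
pH = -log(1.62e-6) = 5.79.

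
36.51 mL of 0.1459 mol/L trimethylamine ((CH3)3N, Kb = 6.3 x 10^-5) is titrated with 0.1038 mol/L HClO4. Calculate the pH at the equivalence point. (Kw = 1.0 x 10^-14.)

n((CH3)3N) = 0.1459 x 0.03651 = 0.005327 mol; V(HClO4) at equivalence = 0.005327/0.1038 = 0.05132 L.
At equivalence the base is fully converted to (CH3)3NH+; total volume = 0.08783 L, so [(CH3)3NH+] = 0.005327/0.08783 = 0.06065 M.
Ka((CH3)3NH+) = Kw/Kb = 1.0e-14 / 6.3 x 10^-5 = 1.59e-10.
[H^+] = sqrt(Ka x [(CH3)3NH+]) = sqrt(1.59e-10 x 0.06065) = 3.10e-6 M.
pH = -log(3.10e-6) = 5.51.

5.51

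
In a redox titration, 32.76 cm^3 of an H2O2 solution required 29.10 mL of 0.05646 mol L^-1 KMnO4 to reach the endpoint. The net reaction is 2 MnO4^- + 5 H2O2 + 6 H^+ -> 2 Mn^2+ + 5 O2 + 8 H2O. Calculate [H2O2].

0.125 M

n(KMnO4) = 0.05646 x 0.02910 = 0.001643 mol.
From the balanced equation, 2 mol KMnO4 reacts with 5 mol H2O2, so n(H2O2) = 0.001643 x 5/2 = 0.004107 mol.
[H2O2] = 0.004107 / 0.03276 L = 0.125 M.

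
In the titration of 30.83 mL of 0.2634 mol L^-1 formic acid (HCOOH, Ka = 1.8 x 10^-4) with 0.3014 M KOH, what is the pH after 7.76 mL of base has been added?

3.35

Initial n(HCOOH) = 0.2634 x 0.03083 = 0.008121 mol.
n(KOH) added = 0.3014 x 0.007760 = 0.002339 mol, converting that many moles of HCOOH to HCOO-.
Remaining n(HCOOH) = 0.005782 mol; n(HCOO-) = 0.002339 mol.
By Henderson-Hasselbalch, pH = pKa + log([A^-]/[HA]) = 3.74 + log(0.002339/0.005782) = 3.74 + (-0.39) = 3.35.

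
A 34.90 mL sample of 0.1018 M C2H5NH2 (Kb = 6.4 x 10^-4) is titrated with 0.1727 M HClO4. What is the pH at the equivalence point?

6.00

n(C2H5NH2) = 0.1018 x 0.03490 = 0.003553 mol; V(HClO4) at equivalence = 0.003553/0.1727 = 0.02057 L.
At equivalence the base is fully converted to C2H5NH3+; total volume = 0.05547 L, so [C2H5NH3+] = 0.003553/0.05547 = 0.06405 M.
Ka(C2H5NH3+) = Kw/Kb = 1.0e-14 / 6.4 x 10^-4 = 1.56e-11.
[H^+] = sqrt(Ka x [C2H5NH3+]) = sqrt(1.56e-11 x 0.06405) = 1.00e-6 M.
pH = -log(1.00e-6) = 6.00.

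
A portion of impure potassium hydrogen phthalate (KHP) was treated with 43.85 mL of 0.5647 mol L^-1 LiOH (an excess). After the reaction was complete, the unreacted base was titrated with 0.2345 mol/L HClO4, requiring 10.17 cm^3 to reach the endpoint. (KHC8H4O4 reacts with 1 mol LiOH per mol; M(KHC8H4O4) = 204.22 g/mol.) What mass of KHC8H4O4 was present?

4.57 g

Total n(LiOH) added = 0.5647 x 0.04385 = 0.02476 mol.
n(HClO4) used = 0.2345 x 0.01017 = 0.002385 mol, which equals the excess n(LiOH).
So n(LiOH) consumed by the sample = 0.02476 - 0.002385 = 0.02238 mol.
n(KHC8H4O4) = 0.02238 / 1 = 0.02238 mol.
mass = 0.02238 mol x 204.22 g/mol = 4.57 g.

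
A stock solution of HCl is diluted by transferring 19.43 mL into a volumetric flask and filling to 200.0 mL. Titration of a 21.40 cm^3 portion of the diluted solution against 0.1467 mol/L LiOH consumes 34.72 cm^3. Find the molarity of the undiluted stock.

2.45 M

n(LiOH) = 0.1467 x 0.03472 = 0.005093 mol.
n(HCl) in the aliquot = 0.005093 mol.
[diluted HCl] = 0.005093 / 0.02140 = 0.2380 M.
Dilution factor = 200.0/19.43 = 10.29, so [stock] = 0.2380 x 10.29 = 2.45 M.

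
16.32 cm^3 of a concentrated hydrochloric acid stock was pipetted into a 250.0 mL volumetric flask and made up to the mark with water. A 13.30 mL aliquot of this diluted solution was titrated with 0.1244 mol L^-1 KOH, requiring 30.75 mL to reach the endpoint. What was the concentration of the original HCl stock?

n(KOH) = 0.1244 x 0.03075 = 0.003825 mol.
n(HCl) in the aliquot = 0.003825 mol.
[diluted HCl] = 0.003825 / 0.01330 = 0.2876 M.
Dilution factor = 250.0/16.32 = 15.32, so [stock] = 0.2876 x 15.32 = 4.41 M.

4.41 M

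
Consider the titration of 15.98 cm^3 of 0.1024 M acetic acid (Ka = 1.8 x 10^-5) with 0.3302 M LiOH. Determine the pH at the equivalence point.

n(CH3COOH) = 0.1024 x 0.01598 = 0.001636 mol; V(LiOH) at equivalence = 0.001636/0.3302 = 0.004956 L.
At equivalence all the acid is converted to CH3COO-; total volume = 0.01598 + 0.004956 = 0.02094 L, so [CH3COO-] = 0.001636/0.02094 = 0.07816 M.
Kb = Kw/Ka = 1.0e-14 / 1.8 x 10^-5 = 5.56e-10.
[OH^-] = sqrt(Kb x [CH3COO-]) = sqrt(5.56e-10 x 0.07816) = 6.59e-6 M.
pOH = 5.18, so pH = 14.00 - 5.18 = 8.82.

8.82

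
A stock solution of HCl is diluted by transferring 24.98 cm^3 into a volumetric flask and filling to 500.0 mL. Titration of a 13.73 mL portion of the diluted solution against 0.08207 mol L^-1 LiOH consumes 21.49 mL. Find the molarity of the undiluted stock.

2.57 M

n(LiOH) = 0.08207 x 0.02149 = 0.001764 mol.
n(HCl) in the aliquot = 0.001764 mol.
[diluted HCl] = 0.001764 / 0.01373 = 0.1285 M.
Dilution factor = 500.0/24.98 = 20.02, so [stock] = 0.1285 x 20.02 = 2.57 M.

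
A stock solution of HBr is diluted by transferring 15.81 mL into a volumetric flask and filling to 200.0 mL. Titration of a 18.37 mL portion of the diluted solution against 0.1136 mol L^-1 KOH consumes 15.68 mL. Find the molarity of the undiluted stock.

1.23 M

n(KOH) = 0.1136 x 0.01568 = 0.001781 mol.
n(HBr) in the aliquot = 0.001781 mol.
[diluted HBr] = 0.001781 / 0.01837 = 0.09697 M.
Dilution factor = 200.0/15.81 = 12.65, so [stock] = 0.09697 x 12.65 = 1.23 M.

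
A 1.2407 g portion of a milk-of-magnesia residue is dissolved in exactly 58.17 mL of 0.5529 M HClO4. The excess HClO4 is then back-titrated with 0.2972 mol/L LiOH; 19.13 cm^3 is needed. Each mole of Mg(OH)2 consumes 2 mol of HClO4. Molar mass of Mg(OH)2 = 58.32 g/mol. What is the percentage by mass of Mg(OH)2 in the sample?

62.2%

Total n(HClO4) added = 0.5529 x 0.05817 = 0.03216 mol.
n(LiOH) used = 0.2972 x 0.01913 = 0.005685 mol, which equals the excess n(HClO4).
So n(HClO4) consumed by the sample = 0.03216 - 0.005685 = 0.02648 mol.
n(Mg(OH)2) = 0.02648 / 2 = 0.01324 mol.
mass Mg(OH)2 = 0.01324 x 58.32 = 0.7721 g, so %Mg(OH)2 = 0.7721/1.2407 x 100 = 62.2%.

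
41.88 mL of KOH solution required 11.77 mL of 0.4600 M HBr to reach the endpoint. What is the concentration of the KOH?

n(HBr) delivered = 0.4600 x 0.01177 = 0.005414 mol.
For a 1:1 reaction, n(KOH) = 0.005414 mol.
[KOH] = 0.005414 mol / 0.04188 L = 0.129 M.

0.129 M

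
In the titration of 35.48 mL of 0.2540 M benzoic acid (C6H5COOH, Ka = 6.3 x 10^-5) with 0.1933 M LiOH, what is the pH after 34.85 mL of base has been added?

4.67

Initial n(C6H5COOH) = 0.2540 x 0.03548 = 0.009012 mol.
n(LiOH) added = 0.1933 x 0.03485 = 0.006737 mol, converting that many moles of C6H5COOH to C6H5COO-.
Remaining n(C6H5COOH) = 0.002275 mol; n(C6H5COO-) = 0.006737 mol.
By Henderson-Hasselbalch, pH = pKa + log([A^-]/[HA]) = 4.20 + log(0.006737/0.002275) = 4.20 + (+0.47) = 4.67.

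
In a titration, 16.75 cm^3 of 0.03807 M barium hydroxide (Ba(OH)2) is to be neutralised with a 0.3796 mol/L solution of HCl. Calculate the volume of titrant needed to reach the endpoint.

n(Ba(OH)2) = 0.03807 mol/L x 0.01675 L = 0.0006377 mol.
The neutralisation is 1 Ba(OH)2 : 2 HCl, so n(HCl) = 0.0006377 x 2/1 = 0.001275 mol.
V(HCl) = 0.001275 / 0.3796 = 0.003360 L = 3.36 mL.

3.36 mL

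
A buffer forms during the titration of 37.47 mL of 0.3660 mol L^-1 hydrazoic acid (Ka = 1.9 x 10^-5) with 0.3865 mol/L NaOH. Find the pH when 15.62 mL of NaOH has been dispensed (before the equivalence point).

4.62

Initial n(HN3) = 0.3660 x 0.03747 = 0.01371 mol.
n(NaOH) added = 0.3865 x 0.01562 = 0.006037 mol, converting that many moles of HN3 to N3-.
Remaining n(HN3) = 0.007677 mol; n(N3-) = 0.006037 mol.
By Henderson-Hasselbalch, pH = pKa + log([A^-]/[HA]) = 4.72 + log(0.006037/0.007677) = 4.72 + (-0.10) = 4.62.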